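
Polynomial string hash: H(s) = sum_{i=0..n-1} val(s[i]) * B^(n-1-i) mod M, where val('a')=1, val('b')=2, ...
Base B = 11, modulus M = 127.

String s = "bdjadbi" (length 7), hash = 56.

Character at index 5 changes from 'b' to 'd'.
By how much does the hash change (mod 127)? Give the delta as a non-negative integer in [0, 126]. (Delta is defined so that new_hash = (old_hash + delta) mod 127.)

Delta formula: (val(new) - val(old)) * B^(n-1-k) mod M
  val('d') - val('b') = 4 - 2 = 2
  B^(n-1-k) = 11^1 mod 127 = 11
  Delta = 2 * 11 mod 127 = 22

Answer: 22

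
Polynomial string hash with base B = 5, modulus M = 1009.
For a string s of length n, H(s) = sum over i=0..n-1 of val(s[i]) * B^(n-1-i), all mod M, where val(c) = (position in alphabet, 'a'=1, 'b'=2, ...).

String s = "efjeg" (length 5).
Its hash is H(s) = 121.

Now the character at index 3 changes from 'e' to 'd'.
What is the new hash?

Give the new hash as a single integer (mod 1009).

val('e') = 5, val('d') = 4
Position k = 3, exponent = n-1-k = 1
B^1 mod M = 5^1 mod 1009 = 5
Delta = (4 - 5) * 5 mod 1009 = 1004
New hash = (121 + 1004) mod 1009 = 116

Answer: 116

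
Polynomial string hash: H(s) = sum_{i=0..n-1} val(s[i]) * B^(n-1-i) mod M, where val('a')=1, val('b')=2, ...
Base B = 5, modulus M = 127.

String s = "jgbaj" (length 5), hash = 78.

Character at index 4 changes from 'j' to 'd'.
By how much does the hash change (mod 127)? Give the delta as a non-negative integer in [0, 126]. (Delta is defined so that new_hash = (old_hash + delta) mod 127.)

Delta formula: (val(new) - val(old)) * B^(n-1-k) mod M
  val('d') - val('j') = 4 - 10 = -6
  B^(n-1-k) = 5^0 mod 127 = 1
  Delta = -6 * 1 mod 127 = 121

Answer: 121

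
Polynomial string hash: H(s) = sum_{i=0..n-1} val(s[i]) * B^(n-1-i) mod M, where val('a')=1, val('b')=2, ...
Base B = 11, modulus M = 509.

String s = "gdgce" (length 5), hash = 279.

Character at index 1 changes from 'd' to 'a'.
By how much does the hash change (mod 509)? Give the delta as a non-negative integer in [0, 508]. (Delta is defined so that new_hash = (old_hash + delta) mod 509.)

Delta formula: (val(new) - val(old)) * B^(n-1-k) mod M
  val('a') - val('d') = 1 - 4 = -3
  B^(n-1-k) = 11^3 mod 509 = 313
  Delta = -3 * 313 mod 509 = 79

Answer: 79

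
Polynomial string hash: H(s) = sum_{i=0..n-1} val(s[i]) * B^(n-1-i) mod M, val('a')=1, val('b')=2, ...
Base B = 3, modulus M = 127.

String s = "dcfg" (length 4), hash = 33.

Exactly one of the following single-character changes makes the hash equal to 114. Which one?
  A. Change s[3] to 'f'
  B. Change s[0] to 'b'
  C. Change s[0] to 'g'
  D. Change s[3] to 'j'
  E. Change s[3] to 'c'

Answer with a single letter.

Answer: C

Derivation:
Option A: s[3]='g'->'f', delta=(6-7)*3^0 mod 127 = 126, hash=33+126 mod 127 = 32
Option B: s[0]='d'->'b', delta=(2-4)*3^3 mod 127 = 73, hash=33+73 mod 127 = 106
Option C: s[0]='d'->'g', delta=(7-4)*3^3 mod 127 = 81, hash=33+81 mod 127 = 114 <-- target
Option D: s[3]='g'->'j', delta=(10-7)*3^0 mod 127 = 3, hash=33+3 mod 127 = 36
Option E: s[3]='g'->'c', delta=(3-7)*3^0 mod 127 = 123, hash=33+123 mod 127 = 29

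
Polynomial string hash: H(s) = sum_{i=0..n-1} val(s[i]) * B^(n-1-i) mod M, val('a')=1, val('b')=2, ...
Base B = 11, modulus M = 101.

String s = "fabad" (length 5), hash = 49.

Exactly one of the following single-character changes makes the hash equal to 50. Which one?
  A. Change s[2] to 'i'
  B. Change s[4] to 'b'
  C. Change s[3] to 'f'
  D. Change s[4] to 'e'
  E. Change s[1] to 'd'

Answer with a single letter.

Answer: D

Derivation:
Option A: s[2]='b'->'i', delta=(9-2)*11^2 mod 101 = 39, hash=49+39 mod 101 = 88
Option B: s[4]='d'->'b', delta=(2-4)*11^0 mod 101 = 99, hash=49+99 mod 101 = 47
Option C: s[3]='a'->'f', delta=(6-1)*11^1 mod 101 = 55, hash=49+55 mod 101 = 3
Option D: s[4]='d'->'e', delta=(5-4)*11^0 mod 101 = 1, hash=49+1 mod 101 = 50 <-- target
Option E: s[1]='a'->'d', delta=(4-1)*11^3 mod 101 = 54, hash=49+54 mod 101 = 2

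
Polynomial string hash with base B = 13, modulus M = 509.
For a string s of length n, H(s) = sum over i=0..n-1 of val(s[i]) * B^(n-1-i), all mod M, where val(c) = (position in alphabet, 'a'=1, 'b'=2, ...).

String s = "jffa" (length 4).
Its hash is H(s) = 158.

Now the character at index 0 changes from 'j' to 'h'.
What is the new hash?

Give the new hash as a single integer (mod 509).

Answer: 345

Derivation:
val('j') = 10, val('h') = 8
Position k = 0, exponent = n-1-k = 3
B^3 mod M = 13^3 mod 509 = 161
Delta = (8 - 10) * 161 mod 509 = 187
New hash = (158 + 187) mod 509 = 345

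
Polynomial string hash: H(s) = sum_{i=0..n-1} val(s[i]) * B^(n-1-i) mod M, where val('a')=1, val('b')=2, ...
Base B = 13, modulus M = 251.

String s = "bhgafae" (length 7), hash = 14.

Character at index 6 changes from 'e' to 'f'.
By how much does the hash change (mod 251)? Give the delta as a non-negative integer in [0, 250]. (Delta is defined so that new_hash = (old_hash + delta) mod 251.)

Answer: 1

Derivation:
Delta formula: (val(new) - val(old)) * B^(n-1-k) mod M
  val('f') - val('e') = 6 - 5 = 1
  B^(n-1-k) = 13^0 mod 251 = 1
  Delta = 1 * 1 mod 251 = 1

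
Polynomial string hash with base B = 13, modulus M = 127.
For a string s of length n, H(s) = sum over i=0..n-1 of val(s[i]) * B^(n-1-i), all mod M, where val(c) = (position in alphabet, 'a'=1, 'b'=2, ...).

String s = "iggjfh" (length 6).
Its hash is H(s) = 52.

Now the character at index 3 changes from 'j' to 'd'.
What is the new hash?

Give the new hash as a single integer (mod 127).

val('j') = 10, val('d') = 4
Position k = 3, exponent = n-1-k = 2
B^2 mod M = 13^2 mod 127 = 42
Delta = (4 - 10) * 42 mod 127 = 2
New hash = (52 + 2) mod 127 = 54

Answer: 54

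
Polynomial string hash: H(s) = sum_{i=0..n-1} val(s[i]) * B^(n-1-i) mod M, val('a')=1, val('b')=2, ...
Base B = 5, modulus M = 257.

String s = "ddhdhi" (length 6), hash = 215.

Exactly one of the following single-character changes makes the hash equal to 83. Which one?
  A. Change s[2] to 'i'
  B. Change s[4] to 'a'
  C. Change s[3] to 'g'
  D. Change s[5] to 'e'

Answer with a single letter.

Option A: s[2]='h'->'i', delta=(9-8)*5^3 mod 257 = 125, hash=215+125 mod 257 = 83 <-- target
Option B: s[4]='h'->'a', delta=(1-8)*5^1 mod 257 = 222, hash=215+222 mod 257 = 180
Option C: s[3]='d'->'g', delta=(7-4)*5^2 mod 257 = 75, hash=215+75 mod 257 = 33
Option D: s[5]='i'->'e', delta=(5-9)*5^0 mod 257 = 253, hash=215+253 mod 257 = 211

Answer: A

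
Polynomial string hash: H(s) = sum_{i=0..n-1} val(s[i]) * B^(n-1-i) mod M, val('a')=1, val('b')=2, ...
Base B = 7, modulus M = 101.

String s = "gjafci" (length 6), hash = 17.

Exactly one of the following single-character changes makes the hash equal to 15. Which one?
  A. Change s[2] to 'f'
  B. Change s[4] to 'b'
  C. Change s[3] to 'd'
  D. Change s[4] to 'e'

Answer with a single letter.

Answer: A

Derivation:
Option A: s[2]='a'->'f', delta=(6-1)*7^3 mod 101 = 99, hash=17+99 mod 101 = 15 <-- target
Option B: s[4]='c'->'b', delta=(2-3)*7^1 mod 101 = 94, hash=17+94 mod 101 = 10
Option C: s[3]='f'->'d', delta=(4-6)*7^2 mod 101 = 3, hash=17+3 mod 101 = 20
Option D: s[4]='c'->'e', delta=(5-3)*7^1 mod 101 = 14, hash=17+14 mod 101 = 31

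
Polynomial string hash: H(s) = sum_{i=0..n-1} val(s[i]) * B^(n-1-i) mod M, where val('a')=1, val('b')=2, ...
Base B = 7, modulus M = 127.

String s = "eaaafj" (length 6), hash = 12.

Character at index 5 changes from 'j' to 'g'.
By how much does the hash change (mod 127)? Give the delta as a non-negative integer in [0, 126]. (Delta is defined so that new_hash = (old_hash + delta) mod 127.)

Delta formula: (val(new) - val(old)) * B^(n-1-k) mod M
  val('g') - val('j') = 7 - 10 = -3
  B^(n-1-k) = 7^0 mod 127 = 1
  Delta = -3 * 1 mod 127 = 124

Answer: 124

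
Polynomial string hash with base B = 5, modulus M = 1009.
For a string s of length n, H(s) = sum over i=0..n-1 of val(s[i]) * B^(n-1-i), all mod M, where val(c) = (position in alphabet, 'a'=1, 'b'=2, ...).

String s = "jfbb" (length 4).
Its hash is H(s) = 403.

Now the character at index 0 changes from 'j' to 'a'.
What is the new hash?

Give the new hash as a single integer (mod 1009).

Answer: 287

Derivation:
val('j') = 10, val('a') = 1
Position k = 0, exponent = n-1-k = 3
B^3 mod M = 5^3 mod 1009 = 125
Delta = (1 - 10) * 125 mod 1009 = 893
New hash = (403 + 893) mod 1009 = 287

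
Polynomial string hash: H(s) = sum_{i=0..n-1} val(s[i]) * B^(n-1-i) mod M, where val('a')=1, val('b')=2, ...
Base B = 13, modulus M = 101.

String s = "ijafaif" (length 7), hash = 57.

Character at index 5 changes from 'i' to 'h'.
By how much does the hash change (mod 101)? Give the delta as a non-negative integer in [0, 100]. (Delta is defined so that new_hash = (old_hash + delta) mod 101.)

Answer: 88

Derivation:
Delta formula: (val(new) - val(old)) * B^(n-1-k) mod M
  val('h') - val('i') = 8 - 9 = -1
  B^(n-1-k) = 13^1 mod 101 = 13
  Delta = -1 * 13 mod 101 = 88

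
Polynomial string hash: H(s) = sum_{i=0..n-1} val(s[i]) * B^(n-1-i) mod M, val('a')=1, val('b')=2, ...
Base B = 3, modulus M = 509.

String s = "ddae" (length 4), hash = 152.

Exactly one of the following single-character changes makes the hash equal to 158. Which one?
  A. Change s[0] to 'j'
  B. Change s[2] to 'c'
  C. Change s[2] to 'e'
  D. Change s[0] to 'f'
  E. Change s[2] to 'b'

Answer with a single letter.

Option A: s[0]='d'->'j', delta=(10-4)*3^3 mod 509 = 162, hash=152+162 mod 509 = 314
Option B: s[2]='a'->'c', delta=(3-1)*3^1 mod 509 = 6, hash=152+6 mod 509 = 158 <-- target
Option C: s[2]='a'->'e', delta=(5-1)*3^1 mod 509 = 12, hash=152+12 mod 509 = 164
Option D: s[0]='d'->'f', delta=(6-4)*3^3 mod 509 = 54, hash=152+54 mod 509 = 206
Option E: s[2]='a'->'b', delta=(2-1)*3^1 mod 509 = 3, hash=152+3 mod 509 = 155

Answer: B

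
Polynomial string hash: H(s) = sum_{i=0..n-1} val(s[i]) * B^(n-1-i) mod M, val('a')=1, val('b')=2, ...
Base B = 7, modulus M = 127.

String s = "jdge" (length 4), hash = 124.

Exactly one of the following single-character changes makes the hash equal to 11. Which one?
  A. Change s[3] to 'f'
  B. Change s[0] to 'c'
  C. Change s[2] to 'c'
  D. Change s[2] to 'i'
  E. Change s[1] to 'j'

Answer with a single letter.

Option A: s[3]='e'->'f', delta=(6-5)*7^0 mod 127 = 1, hash=124+1 mod 127 = 125
Option B: s[0]='j'->'c', delta=(3-10)*7^3 mod 127 = 12, hash=124+12 mod 127 = 9
Option C: s[2]='g'->'c', delta=(3-7)*7^1 mod 127 = 99, hash=124+99 mod 127 = 96
Option D: s[2]='g'->'i', delta=(9-7)*7^1 mod 127 = 14, hash=124+14 mod 127 = 11 <-- target
Option E: s[1]='d'->'j', delta=(10-4)*7^2 mod 127 = 40, hash=124+40 mod 127 = 37

Answer: D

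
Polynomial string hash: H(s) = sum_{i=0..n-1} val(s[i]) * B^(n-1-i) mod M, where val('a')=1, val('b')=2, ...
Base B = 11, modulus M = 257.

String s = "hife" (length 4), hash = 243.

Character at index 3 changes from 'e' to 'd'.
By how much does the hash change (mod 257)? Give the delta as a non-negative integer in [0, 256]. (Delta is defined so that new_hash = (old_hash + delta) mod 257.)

Delta formula: (val(new) - val(old)) * B^(n-1-k) mod M
  val('d') - val('e') = 4 - 5 = -1
  B^(n-1-k) = 11^0 mod 257 = 1
  Delta = -1 * 1 mod 257 = 256

Answer: 256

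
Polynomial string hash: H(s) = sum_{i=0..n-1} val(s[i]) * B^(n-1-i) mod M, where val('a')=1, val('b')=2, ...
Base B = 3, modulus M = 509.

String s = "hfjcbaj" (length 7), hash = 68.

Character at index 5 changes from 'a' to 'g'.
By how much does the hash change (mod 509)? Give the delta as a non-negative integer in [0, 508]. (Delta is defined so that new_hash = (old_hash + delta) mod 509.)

Answer: 18

Derivation:
Delta formula: (val(new) - val(old)) * B^(n-1-k) mod M
  val('g') - val('a') = 7 - 1 = 6
  B^(n-1-k) = 3^1 mod 509 = 3
  Delta = 6 * 3 mod 509 = 18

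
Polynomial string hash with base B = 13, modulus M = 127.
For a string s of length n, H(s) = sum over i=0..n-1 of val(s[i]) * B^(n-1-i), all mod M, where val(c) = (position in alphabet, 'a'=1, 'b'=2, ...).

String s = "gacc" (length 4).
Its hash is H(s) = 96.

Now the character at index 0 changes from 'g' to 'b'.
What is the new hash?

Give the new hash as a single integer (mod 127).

Answer: 33

Derivation:
val('g') = 7, val('b') = 2
Position k = 0, exponent = n-1-k = 3
B^3 mod M = 13^3 mod 127 = 38
Delta = (2 - 7) * 38 mod 127 = 64
New hash = (96 + 64) mod 127 = 33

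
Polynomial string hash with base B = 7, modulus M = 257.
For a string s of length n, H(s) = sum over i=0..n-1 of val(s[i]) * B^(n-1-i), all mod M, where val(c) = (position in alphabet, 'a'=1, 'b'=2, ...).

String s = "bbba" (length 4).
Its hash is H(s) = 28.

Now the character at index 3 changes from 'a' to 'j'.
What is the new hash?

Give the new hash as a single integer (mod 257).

Answer: 37

Derivation:
val('a') = 1, val('j') = 10
Position k = 3, exponent = n-1-k = 0
B^0 mod M = 7^0 mod 257 = 1
Delta = (10 - 1) * 1 mod 257 = 9
New hash = (28 + 9) mod 257 = 37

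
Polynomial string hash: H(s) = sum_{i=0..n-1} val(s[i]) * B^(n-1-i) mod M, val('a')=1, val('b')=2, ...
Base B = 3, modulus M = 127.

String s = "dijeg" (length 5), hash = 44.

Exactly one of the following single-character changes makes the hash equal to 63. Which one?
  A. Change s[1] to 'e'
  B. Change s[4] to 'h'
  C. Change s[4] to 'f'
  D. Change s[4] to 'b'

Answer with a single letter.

Option A: s[1]='i'->'e', delta=(5-9)*3^3 mod 127 = 19, hash=44+19 mod 127 = 63 <-- target
Option B: s[4]='g'->'h', delta=(8-7)*3^0 mod 127 = 1, hash=44+1 mod 127 = 45
Option C: s[4]='g'->'f', delta=(6-7)*3^0 mod 127 = 126, hash=44+126 mod 127 = 43
Option D: s[4]='g'->'b', delta=(2-7)*3^0 mod 127 = 122, hash=44+122 mod 127 = 39

Answer: A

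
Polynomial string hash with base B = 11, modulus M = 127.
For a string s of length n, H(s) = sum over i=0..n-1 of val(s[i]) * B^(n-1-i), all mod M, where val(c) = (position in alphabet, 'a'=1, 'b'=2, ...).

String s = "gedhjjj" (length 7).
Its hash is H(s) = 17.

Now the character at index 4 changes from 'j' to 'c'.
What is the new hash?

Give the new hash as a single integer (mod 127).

Answer: 59

Derivation:
val('j') = 10, val('c') = 3
Position k = 4, exponent = n-1-k = 2
B^2 mod M = 11^2 mod 127 = 121
Delta = (3 - 10) * 121 mod 127 = 42
New hash = (17 + 42) mod 127 = 59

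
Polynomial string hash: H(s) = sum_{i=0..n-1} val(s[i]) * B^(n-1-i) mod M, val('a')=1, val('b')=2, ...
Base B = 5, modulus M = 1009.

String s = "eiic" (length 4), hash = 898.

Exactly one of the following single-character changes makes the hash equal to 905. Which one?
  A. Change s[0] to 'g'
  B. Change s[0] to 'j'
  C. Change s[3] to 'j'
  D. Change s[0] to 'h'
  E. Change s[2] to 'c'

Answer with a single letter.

Answer: C

Derivation:
Option A: s[0]='e'->'g', delta=(7-5)*5^3 mod 1009 = 250, hash=898+250 mod 1009 = 139
Option B: s[0]='e'->'j', delta=(10-5)*5^3 mod 1009 = 625, hash=898+625 mod 1009 = 514
Option C: s[3]='c'->'j', delta=(10-3)*5^0 mod 1009 = 7, hash=898+7 mod 1009 = 905 <-- target
Option D: s[0]='e'->'h', delta=(8-5)*5^3 mod 1009 = 375, hash=898+375 mod 1009 = 264
Option E: s[2]='i'->'c', delta=(3-9)*5^1 mod 1009 = 979, hash=898+979 mod 1009 = 868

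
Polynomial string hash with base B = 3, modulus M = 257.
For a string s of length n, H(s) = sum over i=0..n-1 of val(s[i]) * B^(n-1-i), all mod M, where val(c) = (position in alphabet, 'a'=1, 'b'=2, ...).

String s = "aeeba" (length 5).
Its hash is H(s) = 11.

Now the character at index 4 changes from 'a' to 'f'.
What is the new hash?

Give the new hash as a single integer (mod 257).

val('a') = 1, val('f') = 6
Position k = 4, exponent = n-1-k = 0
B^0 mod M = 3^0 mod 257 = 1
Delta = (6 - 1) * 1 mod 257 = 5
New hash = (11 + 5) mod 257 = 16

Answer: 16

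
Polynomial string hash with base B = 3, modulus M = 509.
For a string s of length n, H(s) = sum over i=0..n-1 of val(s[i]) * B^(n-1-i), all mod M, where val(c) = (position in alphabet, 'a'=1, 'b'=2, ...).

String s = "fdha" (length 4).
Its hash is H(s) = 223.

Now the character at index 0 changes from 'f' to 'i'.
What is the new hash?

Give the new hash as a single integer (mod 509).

val('f') = 6, val('i') = 9
Position k = 0, exponent = n-1-k = 3
B^3 mod M = 3^3 mod 509 = 27
Delta = (9 - 6) * 27 mod 509 = 81
New hash = (223 + 81) mod 509 = 304

Answer: 304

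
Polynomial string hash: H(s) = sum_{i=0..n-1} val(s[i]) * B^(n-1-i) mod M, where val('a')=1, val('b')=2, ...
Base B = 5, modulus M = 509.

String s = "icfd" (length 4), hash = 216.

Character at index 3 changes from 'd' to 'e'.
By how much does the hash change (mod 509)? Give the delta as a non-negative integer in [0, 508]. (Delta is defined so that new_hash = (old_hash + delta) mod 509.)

Delta formula: (val(new) - val(old)) * B^(n-1-k) mod M
  val('e') - val('d') = 5 - 4 = 1
  B^(n-1-k) = 5^0 mod 509 = 1
  Delta = 1 * 1 mod 509 = 1

Answer: 1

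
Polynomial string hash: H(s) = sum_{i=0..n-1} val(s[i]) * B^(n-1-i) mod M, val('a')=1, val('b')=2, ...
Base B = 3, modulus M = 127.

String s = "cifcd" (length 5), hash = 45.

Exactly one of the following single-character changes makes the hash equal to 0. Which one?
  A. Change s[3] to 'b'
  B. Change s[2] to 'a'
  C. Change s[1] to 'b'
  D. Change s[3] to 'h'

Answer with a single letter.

Option A: s[3]='c'->'b', delta=(2-3)*3^1 mod 127 = 124, hash=45+124 mod 127 = 42
Option B: s[2]='f'->'a', delta=(1-6)*3^2 mod 127 = 82, hash=45+82 mod 127 = 0 <-- target
Option C: s[1]='i'->'b', delta=(2-9)*3^3 mod 127 = 65, hash=45+65 mod 127 = 110
Option D: s[3]='c'->'h', delta=(8-3)*3^1 mod 127 = 15, hash=45+15 mod 127 = 60

Answer: B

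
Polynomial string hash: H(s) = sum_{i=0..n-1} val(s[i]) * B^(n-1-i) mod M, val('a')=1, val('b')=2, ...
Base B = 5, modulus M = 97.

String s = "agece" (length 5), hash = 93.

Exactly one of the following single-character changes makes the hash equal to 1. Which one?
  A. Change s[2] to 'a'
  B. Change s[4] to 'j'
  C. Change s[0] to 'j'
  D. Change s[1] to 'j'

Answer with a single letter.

Option A: s[2]='e'->'a', delta=(1-5)*5^2 mod 97 = 94, hash=93+94 mod 97 = 90
Option B: s[4]='e'->'j', delta=(10-5)*5^0 mod 97 = 5, hash=93+5 mod 97 = 1 <-- target
Option C: s[0]='a'->'j', delta=(10-1)*5^4 mod 97 = 96, hash=93+96 mod 97 = 92
Option D: s[1]='g'->'j', delta=(10-7)*5^3 mod 97 = 84, hash=93+84 mod 97 = 80

Answer: B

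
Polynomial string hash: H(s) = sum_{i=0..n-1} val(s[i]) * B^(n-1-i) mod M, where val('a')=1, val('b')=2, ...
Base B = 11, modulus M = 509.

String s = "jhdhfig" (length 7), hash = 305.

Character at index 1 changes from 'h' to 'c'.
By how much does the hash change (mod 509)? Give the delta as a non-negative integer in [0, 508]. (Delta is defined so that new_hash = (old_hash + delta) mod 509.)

Answer: 492

Derivation:
Delta formula: (val(new) - val(old)) * B^(n-1-k) mod M
  val('c') - val('h') = 3 - 8 = -5
  B^(n-1-k) = 11^5 mod 509 = 207
  Delta = -5 * 207 mod 509 = 492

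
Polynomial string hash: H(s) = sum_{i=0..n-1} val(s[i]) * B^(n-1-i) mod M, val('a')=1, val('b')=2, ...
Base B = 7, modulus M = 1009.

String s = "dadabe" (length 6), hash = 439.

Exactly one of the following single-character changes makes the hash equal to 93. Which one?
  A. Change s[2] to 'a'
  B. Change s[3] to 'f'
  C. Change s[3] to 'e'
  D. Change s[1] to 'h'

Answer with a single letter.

Answer: D

Derivation:
Option A: s[2]='d'->'a', delta=(1-4)*7^3 mod 1009 = 989, hash=439+989 mod 1009 = 419
Option B: s[3]='a'->'f', delta=(6-1)*7^2 mod 1009 = 245, hash=439+245 mod 1009 = 684
Option C: s[3]='a'->'e', delta=(5-1)*7^2 mod 1009 = 196, hash=439+196 mod 1009 = 635
Option D: s[1]='a'->'h', delta=(8-1)*7^4 mod 1009 = 663, hash=439+663 mod 1009 = 93 <-- target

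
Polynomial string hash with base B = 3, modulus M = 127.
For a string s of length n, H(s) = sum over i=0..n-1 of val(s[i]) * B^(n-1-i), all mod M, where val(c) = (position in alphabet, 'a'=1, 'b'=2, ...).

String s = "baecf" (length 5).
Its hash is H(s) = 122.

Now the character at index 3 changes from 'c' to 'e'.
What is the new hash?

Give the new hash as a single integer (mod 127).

Answer: 1

Derivation:
val('c') = 3, val('e') = 5
Position k = 3, exponent = n-1-k = 1
B^1 mod M = 3^1 mod 127 = 3
Delta = (5 - 3) * 3 mod 127 = 6
New hash = (122 + 6) mod 127 = 1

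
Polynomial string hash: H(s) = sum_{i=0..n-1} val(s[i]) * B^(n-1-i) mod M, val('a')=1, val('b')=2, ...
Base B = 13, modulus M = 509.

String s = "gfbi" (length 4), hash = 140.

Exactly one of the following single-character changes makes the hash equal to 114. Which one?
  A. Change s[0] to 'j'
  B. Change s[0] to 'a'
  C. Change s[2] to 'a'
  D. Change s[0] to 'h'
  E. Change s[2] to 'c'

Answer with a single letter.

Option A: s[0]='g'->'j', delta=(10-7)*13^3 mod 509 = 483, hash=140+483 mod 509 = 114 <-- target
Option B: s[0]='g'->'a', delta=(1-7)*13^3 mod 509 = 52, hash=140+52 mod 509 = 192
Option C: s[2]='b'->'a', delta=(1-2)*13^1 mod 509 = 496, hash=140+496 mod 509 = 127
Option D: s[0]='g'->'h', delta=(8-7)*13^3 mod 509 = 161, hash=140+161 mod 509 = 301
Option E: s[2]='b'->'c', delta=(3-2)*13^1 mod 509 = 13, hash=140+13 mod 509 = 153

Answer: A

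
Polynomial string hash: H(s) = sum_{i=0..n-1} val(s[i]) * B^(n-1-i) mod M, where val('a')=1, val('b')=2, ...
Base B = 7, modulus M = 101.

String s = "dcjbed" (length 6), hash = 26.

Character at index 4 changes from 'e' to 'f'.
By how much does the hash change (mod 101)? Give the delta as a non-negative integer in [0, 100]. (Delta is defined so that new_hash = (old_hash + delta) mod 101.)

Delta formula: (val(new) - val(old)) * B^(n-1-k) mod M
  val('f') - val('e') = 6 - 5 = 1
  B^(n-1-k) = 7^1 mod 101 = 7
  Delta = 1 * 7 mod 101 = 7

Answer: 7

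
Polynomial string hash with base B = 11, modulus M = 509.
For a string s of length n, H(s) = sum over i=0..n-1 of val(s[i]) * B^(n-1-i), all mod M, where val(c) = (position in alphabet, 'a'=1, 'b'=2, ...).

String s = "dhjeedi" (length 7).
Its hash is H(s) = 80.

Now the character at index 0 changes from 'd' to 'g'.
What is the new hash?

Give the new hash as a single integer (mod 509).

Answer: 294

Derivation:
val('d') = 4, val('g') = 7
Position k = 0, exponent = n-1-k = 6
B^6 mod M = 11^6 mod 509 = 241
Delta = (7 - 4) * 241 mod 509 = 214
New hash = (80 + 214) mod 509 = 294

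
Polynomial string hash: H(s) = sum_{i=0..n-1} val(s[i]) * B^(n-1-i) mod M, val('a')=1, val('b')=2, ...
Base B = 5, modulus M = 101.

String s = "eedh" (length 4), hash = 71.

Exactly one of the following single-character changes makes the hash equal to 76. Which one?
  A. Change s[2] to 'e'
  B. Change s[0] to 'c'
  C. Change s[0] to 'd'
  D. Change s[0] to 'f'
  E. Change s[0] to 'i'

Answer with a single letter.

Answer: A

Derivation:
Option A: s[2]='d'->'e', delta=(5-4)*5^1 mod 101 = 5, hash=71+5 mod 101 = 76 <-- target
Option B: s[0]='e'->'c', delta=(3-5)*5^3 mod 101 = 53, hash=71+53 mod 101 = 23
Option C: s[0]='e'->'d', delta=(4-5)*5^3 mod 101 = 77, hash=71+77 mod 101 = 47
Option D: s[0]='e'->'f', delta=(6-5)*5^3 mod 101 = 24, hash=71+24 mod 101 = 95
Option E: s[0]='e'->'i', delta=(9-5)*5^3 mod 101 = 96, hash=71+96 mod 101 = 66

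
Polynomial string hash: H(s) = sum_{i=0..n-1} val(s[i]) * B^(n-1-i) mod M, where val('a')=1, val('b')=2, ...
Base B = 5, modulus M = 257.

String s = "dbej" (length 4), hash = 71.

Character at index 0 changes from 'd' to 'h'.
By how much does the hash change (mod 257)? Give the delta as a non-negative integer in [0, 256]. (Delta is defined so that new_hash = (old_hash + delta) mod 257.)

Delta formula: (val(new) - val(old)) * B^(n-1-k) mod M
  val('h') - val('d') = 8 - 4 = 4
  B^(n-1-k) = 5^3 mod 257 = 125
  Delta = 4 * 125 mod 257 = 243

Answer: 243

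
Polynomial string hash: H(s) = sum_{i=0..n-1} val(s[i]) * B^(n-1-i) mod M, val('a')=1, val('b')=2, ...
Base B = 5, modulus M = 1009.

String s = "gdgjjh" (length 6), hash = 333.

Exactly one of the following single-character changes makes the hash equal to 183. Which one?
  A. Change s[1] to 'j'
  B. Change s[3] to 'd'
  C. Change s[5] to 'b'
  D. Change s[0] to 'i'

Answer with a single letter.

Answer: B

Derivation:
Option A: s[1]='d'->'j', delta=(10-4)*5^4 mod 1009 = 723, hash=333+723 mod 1009 = 47
Option B: s[3]='j'->'d', delta=(4-10)*5^2 mod 1009 = 859, hash=333+859 mod 1009 = 183 <-- target
Option C: s[5]='h'->'b', delta=(2-8)*5^0 mod 1009 = 1003, hash=333+1003 mod 1009 = 327
Option D: s[0]='g'->'i', delta=(9-7)*5^5 mod 1009 = 196, hash=333+196 mod 1009 = 529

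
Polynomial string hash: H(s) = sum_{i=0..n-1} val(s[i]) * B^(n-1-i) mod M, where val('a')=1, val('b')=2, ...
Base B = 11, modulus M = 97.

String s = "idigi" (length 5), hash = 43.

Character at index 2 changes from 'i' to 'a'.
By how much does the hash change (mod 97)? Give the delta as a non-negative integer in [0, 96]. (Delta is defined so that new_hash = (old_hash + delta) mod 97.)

Delta formula: (val(new) - val(old)) * B^(n-1-k) mod M
  val('a') - val('i') = 1 - 9 = -8
  B^(n-1-k) = 11^2 mod 97 = 24
  Delta = -8 * 24 mod 97 = 2

Answer: 2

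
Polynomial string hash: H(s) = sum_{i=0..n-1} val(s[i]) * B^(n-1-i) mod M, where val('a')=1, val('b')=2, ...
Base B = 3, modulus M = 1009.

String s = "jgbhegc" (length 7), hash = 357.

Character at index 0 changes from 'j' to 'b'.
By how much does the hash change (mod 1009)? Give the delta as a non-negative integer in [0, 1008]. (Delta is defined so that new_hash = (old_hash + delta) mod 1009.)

Answer: 222

Derivation:
Delta formula: (val(new) - val(old)) * B^(n-1-k) mod M
  val('b') - val('j') = 2 - 10 = -8
  B^(n-1-k) = 3^6 mod 1009 = 729
  Delta = -8 * 729 mod 1009 = 222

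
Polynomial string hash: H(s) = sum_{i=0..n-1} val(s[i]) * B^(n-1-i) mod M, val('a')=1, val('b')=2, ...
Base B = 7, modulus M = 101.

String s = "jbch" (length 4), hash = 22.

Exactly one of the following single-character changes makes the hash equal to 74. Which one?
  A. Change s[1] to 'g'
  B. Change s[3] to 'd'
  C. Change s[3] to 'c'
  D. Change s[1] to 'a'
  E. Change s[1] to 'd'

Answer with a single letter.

Option A: s[1]='b'->'g', delta=(7-2)*7^2 mod 101 = 43, hash=22+43 mod 101 = 65
Option B: s[3]='h'->'d', delta=(4-8)*7^0 mod 101 = 97, hash=22+97 mod 101 = 18
Option C: s[3]='h'->'c', delta=(3-8)*7^0 mod 101 = 96, hash=22+96 mod 101 = 17
Option D: s[1]='b'->'a', delta=(1-2)*7^2 mod 101 = 52, hash=22+52 mod 101 = 74 <-- target
Option E: s[1]='b'->'d', delta=(4-2)*7^2 mod 101 = 98, hash=22+98 mod 101 = 19

Answer: D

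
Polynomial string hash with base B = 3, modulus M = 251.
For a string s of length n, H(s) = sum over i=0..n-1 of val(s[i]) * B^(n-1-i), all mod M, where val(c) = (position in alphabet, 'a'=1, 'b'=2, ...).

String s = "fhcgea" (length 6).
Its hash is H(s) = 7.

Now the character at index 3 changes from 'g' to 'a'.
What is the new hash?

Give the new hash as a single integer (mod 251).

val('g') = 7, val('a') = 1
Position k = 3, exponent = n-1-k = 2
B^2 mod M = 3^2 mod 251 = 9
Delta = (1 - 7) * 9 mod 251 = 197
New hash = (7 + 197) mod 251 = 204

Answer: 204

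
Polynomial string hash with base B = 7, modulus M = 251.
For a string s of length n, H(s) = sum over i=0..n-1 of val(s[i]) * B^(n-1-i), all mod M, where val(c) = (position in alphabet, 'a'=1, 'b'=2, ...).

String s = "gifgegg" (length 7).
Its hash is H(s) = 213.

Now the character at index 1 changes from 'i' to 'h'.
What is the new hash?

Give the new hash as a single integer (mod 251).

val('i') = 9, val('h') = 8
Position k = 1, exponent = n-1-k = 5
B^5 mod M = 7^5 mod 251 = 241
Delta = (8 - 9) * 241 mod 251 = 10
New hash = (213 + 10) mod 251 = 223

Answer: 223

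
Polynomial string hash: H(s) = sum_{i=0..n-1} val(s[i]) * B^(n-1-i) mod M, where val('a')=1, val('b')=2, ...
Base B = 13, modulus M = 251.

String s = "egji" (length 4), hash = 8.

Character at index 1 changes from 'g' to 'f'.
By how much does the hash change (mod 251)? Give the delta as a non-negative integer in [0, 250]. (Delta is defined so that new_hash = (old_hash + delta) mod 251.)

Answer: 82

Derivation:
Delta formula: (val(new) - val(old)) * B^(n-1-k) mod M
  val('f') - val('g') = 6 - 7 = -1
  B^(n-1-k) = 13^2 mod 251 = 169
  Delta = -1 * 169 mod 251 = 82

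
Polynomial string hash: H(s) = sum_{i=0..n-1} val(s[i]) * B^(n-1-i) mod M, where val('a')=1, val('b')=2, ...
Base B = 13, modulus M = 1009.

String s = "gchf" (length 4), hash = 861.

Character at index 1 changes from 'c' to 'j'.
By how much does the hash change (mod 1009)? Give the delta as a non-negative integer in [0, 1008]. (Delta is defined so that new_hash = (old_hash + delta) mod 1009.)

Delta formula: (val(new) - val(old)) * B^(n-1-k) mod M
  val('j') - val('c') = 10 - 3 = 7
  B^(n-1-k) = 13^2 mod 1009 = 169
  Delta = 7 * 169 mod 1009 = 174

Answer: 174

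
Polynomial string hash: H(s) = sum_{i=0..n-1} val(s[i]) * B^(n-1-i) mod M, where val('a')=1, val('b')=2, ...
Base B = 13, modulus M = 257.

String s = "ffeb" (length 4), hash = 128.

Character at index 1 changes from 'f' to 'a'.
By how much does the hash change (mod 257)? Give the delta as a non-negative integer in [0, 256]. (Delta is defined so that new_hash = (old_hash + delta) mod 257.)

Answer: 183

Derivation:
Delta formula: (val(new) - val(old)) * B^(n-1-k) mod M
  val('a') - val('f') = 1 - 6 = -5
  B^(n-1-k) = 13^2 mod 257 = 169
  Delta = -5 * 169 mod 257 = 183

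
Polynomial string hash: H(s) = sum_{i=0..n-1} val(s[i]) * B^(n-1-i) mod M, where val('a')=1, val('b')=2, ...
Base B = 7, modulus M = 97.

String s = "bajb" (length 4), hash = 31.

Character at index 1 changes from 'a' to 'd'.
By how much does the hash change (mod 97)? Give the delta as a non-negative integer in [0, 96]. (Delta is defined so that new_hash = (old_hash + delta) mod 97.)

Answer: 50

Derivation:
Delta formula: (val(new) - val(old)) * B^(n-1-k) mod M
  val('d') - val('a') = 4 - 1 = 3
  B^(n-1-k) = 7^2 mod 97 = 49
  Delta = 3 * 49 mod 97 = 50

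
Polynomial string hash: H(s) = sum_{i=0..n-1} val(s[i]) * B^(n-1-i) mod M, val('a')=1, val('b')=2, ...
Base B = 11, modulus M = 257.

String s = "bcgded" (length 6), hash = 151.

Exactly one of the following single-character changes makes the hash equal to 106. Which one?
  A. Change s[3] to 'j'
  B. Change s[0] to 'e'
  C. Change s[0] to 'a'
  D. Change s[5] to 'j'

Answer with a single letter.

Option A: s[3]='d'->'j', delta=(10-4)*11^2 mod 257 = 212, hash=151+212 mod 257 = 106 <-- target
Option B: s[0]='b'->'e', delta=(5-2)*11^5 mod 257 = 250, hash=151+250 mod 257 = 144
Option C: s[0]='b'->'a', delta=(1-2)*11^5 mod 257 = 88, hash=151+88 mod 257 = 239
Option D: s[5]='d'->'j', delta=(10-4)*11^0 mod 257 = 6, hash=151+6 mod 257 = 157

Answer: A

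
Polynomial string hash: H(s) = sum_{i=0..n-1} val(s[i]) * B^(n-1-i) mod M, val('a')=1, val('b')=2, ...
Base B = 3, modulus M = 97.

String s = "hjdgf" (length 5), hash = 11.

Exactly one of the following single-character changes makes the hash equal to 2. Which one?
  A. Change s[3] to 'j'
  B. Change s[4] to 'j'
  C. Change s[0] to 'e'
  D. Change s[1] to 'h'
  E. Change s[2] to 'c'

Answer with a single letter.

Answer: E

Derivation:
Option A: s[3]='g'->'j', delta=(10-7)*3^1 mod 97 = 9, hash=11+9 mod 97 = 20
Option B: s[4]='f'->'j', delta=(10-6)*3^0 mod 97 = 4, hash=11+4 mod 97 = 15
Option C: s[0]='h'->'e', delta=(5-8)*3^4 mod 97 = 48, hash=11+48 mod 97 = 59
Option D: s[1]='j'->'h', delta=(8-10)*3^3 mod 97 = 43, hash=11+43 mod 97 = 54
Option E: s[2]='d'->'c', delta=(3-4)*3^2 mod 97 = 88, hash=11+88 mod 97 = 2 <-- target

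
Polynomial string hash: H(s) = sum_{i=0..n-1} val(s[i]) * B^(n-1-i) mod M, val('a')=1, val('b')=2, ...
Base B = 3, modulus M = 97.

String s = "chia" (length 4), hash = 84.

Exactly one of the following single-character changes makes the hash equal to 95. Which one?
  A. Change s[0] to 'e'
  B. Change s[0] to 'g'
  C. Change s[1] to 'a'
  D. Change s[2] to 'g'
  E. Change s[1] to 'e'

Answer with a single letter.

Answer: B

Derivation:
Option A: s[0]='c'->'e', delta=(5-3)*3^3 mod 97 = 54, hash=84+54 mod 97 = 41
Option B: s[0]='c'->'g', delta=(7-3)*3^3 mod 97 = 11, hash=84+11 mod 97 = 95 <-- target
Option C: s[1]='h'->'a', delta=(1-8)*3^2 mod 97 = 34, hash=84+34 mod 97 = 21
Option D: s[2]='i'->'g', delta=(7-9)*3^1 mod 97 = 91, hash=84+91 mod 97 = 78
Option E: s[1]='h'->'e', delta=(5-8)*3^2 mod 97 = 70, hash=84+70 mod 97 = 57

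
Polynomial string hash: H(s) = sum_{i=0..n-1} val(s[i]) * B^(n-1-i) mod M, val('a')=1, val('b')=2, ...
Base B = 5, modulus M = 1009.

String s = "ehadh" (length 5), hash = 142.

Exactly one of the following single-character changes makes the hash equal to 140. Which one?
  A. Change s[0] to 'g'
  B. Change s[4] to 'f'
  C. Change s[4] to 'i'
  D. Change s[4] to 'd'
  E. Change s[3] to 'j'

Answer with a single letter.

Option A: s[0]='e'->'g', delta=(7-5)*5^4 mod 1009 = 241, hash=142+241 mod 1009 = 383
Option B: s[4]='h'->'f', delta=(6-8)*5^0 mod 1009 = 1007, hash=142+1007 mod 1009 = 140 <-- target
Option C: s[4]='h'->'i', delta=(9-8)*5^0 mod 1009 = 1, hash=142+1 mod 1009 = 143
Option D: s[4]='h'->'d', delta=(4-8)*5^0 mod 1009 = 1005, hash=142+1005 mod 1009 = 138
Option E: s[3]='d'->'j', delta=(10-4)*5^1 mod 1009 = 30, hash=142+30 mod 1009 = 172

Answer: B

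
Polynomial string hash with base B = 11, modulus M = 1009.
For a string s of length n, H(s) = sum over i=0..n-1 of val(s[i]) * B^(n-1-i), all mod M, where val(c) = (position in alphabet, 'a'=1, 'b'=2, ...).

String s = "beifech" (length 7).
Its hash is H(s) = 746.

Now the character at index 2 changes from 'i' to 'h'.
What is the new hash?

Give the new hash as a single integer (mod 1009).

Answer: 231

Derivation:
val('i') = 9, val('h') = 8
Position k = 2, exponent = n-1-k = 4
B^4 mod M = 11^4 mod 1009 = 515
Delta = (8 - 9) * 515 mod 1009 = 494
New hash = (746 + 494) mod 1009 = 231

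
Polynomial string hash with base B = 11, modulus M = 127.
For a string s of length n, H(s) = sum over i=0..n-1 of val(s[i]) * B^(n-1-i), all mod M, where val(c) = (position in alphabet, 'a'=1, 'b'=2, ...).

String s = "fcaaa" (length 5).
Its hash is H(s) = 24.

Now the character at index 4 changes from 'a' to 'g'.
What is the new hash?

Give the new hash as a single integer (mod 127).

Answer: 30

Derivation:
val('a') = 1, val('g') = 7
Position k = 4, exponent = n-1-k = 0
B^0 mod M = 11^0 mod 127 = 1
Delta = (7 - 1) * 1 mod 127 = 6
New hash = (24 + 6) mod 127 = 30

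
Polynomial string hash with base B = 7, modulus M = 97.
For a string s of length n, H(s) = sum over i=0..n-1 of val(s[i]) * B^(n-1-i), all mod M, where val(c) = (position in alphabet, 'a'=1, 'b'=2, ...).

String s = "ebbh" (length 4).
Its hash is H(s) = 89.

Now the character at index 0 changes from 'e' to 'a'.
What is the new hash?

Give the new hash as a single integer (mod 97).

val('e') = 5, val('a') = 1
Position k = 0, exponent = n-1-k = 3
B^3 mod M = 7^3 mod 97 = 52
Delta = (1 - 5) * 52 mod 97 = 83
New hash = (89 + 83) mod 97 = 75

Answer: 75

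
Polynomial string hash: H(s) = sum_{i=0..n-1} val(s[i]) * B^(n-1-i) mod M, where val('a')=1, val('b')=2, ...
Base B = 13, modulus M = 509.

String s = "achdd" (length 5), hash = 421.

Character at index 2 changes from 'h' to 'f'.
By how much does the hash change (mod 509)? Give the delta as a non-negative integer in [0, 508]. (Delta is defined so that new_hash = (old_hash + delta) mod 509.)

Delta formula: (val(new) - val(old)) * B^(n-1-k) mod M
  val('f') - val('h') = 6 - 8 = -2
  B^(n-1-k) = 13^2 mod 509 = 169
  Delta = -2 * 169 mod 509 = 171

Answer: 171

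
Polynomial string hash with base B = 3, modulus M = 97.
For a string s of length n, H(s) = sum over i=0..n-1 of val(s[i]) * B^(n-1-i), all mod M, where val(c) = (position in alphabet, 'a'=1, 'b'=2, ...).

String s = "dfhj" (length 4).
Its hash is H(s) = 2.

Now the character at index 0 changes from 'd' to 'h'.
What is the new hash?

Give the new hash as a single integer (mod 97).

val('d') = 4, val('h') = 8
Position k = 0, exponent = n-1-k = 3
B^3 mod M = 3^3 mod 97 = 27
Delta = (8 - 4) * 27 mod 97 = 11
New hash = (2 + 11) mod 97 = 13

Answer: 13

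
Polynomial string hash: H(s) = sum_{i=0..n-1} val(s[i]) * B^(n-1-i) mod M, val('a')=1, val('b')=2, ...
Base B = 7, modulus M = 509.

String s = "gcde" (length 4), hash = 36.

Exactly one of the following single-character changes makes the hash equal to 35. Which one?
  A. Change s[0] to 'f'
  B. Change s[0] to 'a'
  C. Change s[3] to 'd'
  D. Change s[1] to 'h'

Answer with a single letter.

Answer: C

Derivation:
Option A: s[0]='g'->'f', delta=(6-7)*7^3 mod 509 = 166, hash=36+166 mod 509 = 202
Option B: s[0]='g'->'a', delta=(1-7)*7^3 mod 509 = 487, hash=36+487 mod 509 = 14
Option C: s[3]='e'->'d', delta=(4-5)*7^0 mod 509 = 508, hash=36+508 mod 509 = 35 <-- target
Option D: s[1]='c'->'h', delta=(8-3)*7^2 mod 509 = 245, hash=36+245 mod 509 = 281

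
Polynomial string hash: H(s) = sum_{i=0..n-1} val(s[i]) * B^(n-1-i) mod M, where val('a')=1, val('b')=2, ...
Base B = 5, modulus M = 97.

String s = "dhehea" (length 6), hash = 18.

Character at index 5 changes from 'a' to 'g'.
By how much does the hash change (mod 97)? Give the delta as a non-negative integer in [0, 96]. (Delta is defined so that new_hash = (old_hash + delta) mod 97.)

Delta formula: (val(new) - val(old)) * B^(n-1-k) mod M
  val('g') - val('a') = 7 - 1 = 6
  B^(n-1-k) = 5^0 mod 97 = 1
  Delta = 6 * 1 mod 97 = 6

Answer: 6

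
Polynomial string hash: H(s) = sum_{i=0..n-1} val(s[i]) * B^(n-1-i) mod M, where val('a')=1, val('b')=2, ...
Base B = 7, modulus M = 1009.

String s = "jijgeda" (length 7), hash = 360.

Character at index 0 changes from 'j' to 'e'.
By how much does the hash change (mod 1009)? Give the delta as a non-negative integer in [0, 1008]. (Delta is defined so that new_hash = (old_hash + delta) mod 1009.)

Delta formula: (val(new) - val(old)) * B^(n-1-k) mod M
  val('e') - val('j') = 5 - 10 = -5
  B^(n-1-k) = 7^6 mod 1009 = 605
  Delta = -5 * 605 mod 1009 = 2

Answer: 2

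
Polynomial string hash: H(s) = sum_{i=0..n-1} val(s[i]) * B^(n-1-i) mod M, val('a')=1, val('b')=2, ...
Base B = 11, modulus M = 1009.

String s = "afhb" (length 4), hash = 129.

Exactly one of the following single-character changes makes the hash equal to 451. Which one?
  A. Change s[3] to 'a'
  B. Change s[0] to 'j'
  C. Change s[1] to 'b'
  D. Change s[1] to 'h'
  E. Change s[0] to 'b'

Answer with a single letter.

Answer: E

Derivation:
Option A: s[3]='b'->'a', delta=(1-2)*11^0 mod 1009 = 1008, hash=129+1008 mod 1009 = 128
Option B: s[0]='a'->'j', delta=(10-1)*11^3 mod 1009 = 880, hash=129+880 mod 1009 = 0
Option C: s[1]='f'->'b', delta=(2-6)*11^2 mod 1009 = 525, hash=129+525 mod 1009 = 654
Option D: s[1]='f'->'h', delta=(8-6)*11^2 mod 1009 = 242, hash=129+242 mod 1009 = 371
Option E: s[0]='a'->'b', delta=(2-1)*11^3 mod 1009 = 322, hash=129+322 mod 1009 = 451 <-- target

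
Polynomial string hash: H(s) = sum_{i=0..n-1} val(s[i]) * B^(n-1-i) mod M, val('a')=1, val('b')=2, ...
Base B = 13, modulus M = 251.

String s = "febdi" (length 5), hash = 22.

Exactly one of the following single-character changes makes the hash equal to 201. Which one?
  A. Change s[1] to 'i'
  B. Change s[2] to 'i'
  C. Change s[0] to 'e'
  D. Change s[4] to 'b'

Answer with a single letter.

Answer: B

Derivation:
Option A: s[1]='e'->'i', delta=(9-5)*13^3 mod 251 = 3, hash=22+3 mod 251 = 25
Option B: s[2]='b'->'i', delta=(9-2)*13^2 mod 251 = 179, hash=22+179 mod 251 = 201 <-- target
Option C: s[0]='f'->'e', delta=(5-6)*13^4 mod 251 = 53, hash=22+53 mod 251 = 75
Option D: s[4]='i'->'b', delta=(2-9)*13^0 mod 251 = 244, hash=22+244 mod 251 = 15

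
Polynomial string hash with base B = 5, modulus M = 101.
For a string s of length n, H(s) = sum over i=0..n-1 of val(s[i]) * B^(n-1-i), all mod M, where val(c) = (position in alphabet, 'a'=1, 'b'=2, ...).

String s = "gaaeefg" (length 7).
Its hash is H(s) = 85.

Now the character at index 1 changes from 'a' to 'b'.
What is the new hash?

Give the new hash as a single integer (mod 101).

Answer: 79

Derivation:
val('a') = 1, val('b') = 2
Position k = 1, exponent = n-1-k = 5
B^5 mod M = 5^5 mod 101 = 95
Delta = (2 - 1) * 95 mod 101 = 95
New hash = (85 + 95) mod 101 = 79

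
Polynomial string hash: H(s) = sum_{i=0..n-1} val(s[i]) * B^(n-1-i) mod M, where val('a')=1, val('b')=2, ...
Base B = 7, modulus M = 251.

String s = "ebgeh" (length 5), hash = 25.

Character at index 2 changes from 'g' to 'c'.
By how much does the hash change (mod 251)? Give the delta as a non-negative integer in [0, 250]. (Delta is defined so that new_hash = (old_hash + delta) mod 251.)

Delta formula: (val(new) - val(old)) * B^(n-1-k) mod M
  val('c') - val('g') = 3 - 7 = -4
  B^(n-1-k) = 7^2 mod 251 = 49
  Delta = -4 * 49 mod 251 = 55

Answer: 55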